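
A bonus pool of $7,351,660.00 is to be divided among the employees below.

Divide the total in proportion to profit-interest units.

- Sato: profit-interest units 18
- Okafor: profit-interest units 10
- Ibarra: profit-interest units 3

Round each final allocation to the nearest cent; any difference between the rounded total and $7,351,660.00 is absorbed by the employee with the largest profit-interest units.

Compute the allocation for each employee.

Sato: $4,268,705.80 · Okafor: $2,371,503.23 · Ibarra: $711,450.97

Combined profit-interest units = 18 + 10 + 3 = 31.
Unrounded shares: Sato 4,268,705.8065; Okafor 2,371,503.2258; Ibarra 711,450.9677.
After rounding (cent): Sato $4,268,705.81; Okafor $2,371,503.23; Ibarra $711,450.97. Sum = $7,351,660.01.
Difference $7,351,660.00 − $7,351,660.01 = −$0.01 applied to largest profit-interest units (Sato): Sato becomes $4,268,705.80.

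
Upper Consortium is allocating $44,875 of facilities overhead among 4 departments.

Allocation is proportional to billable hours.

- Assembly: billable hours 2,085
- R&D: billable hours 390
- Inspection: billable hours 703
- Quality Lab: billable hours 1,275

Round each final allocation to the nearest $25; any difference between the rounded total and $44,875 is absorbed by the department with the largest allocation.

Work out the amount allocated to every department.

Sum of billable hours: 4,453.
Proportional shares: Assembly 2,085/4,453 × $44,875 = 21,011.54; R&D 390/4,453 × $44,875 = 3,930.22; Inspection 703/4,453 × $44,875 = 7,084.47; Quality Lab 1,275/4,453 × $44,875 = 12,848.78.
After rounding ($25): Assembly $21,000; R&D $3,925; Inspection $7,075; Quality Lab $12,850. Sum = $44,850.
Difference $44,875 − $44,850 = +$25 applied to largest allocation (Assembly): Assembly becomes $21,025.

Assembly: $21,025 · R&D: $3,925 · Inspection: $7,075 · Quality Lab: $12,850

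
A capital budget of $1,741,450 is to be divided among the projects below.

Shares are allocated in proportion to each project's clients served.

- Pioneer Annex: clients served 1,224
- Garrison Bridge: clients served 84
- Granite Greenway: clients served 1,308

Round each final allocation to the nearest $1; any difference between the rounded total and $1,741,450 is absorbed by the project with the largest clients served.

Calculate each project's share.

Pioneer Annex: $814,807; Garrison Bridge: $55,918; Granite Greenway: $870,725

Combined clients served = 1,224 + 84 + 1,308 = 2,616.
Pro-rata amounts: Pioneer Annex 814,806.88; Garrison Bridge 55,918.12; Granite Greenway 870,725.00.
After rounding ($1): Pioneer Annex $814,807; Garrison Bridge $55,918; Granite Greenway $870,725. Sum = $1,741,450.
Rounded total matches; no reconciliation needed.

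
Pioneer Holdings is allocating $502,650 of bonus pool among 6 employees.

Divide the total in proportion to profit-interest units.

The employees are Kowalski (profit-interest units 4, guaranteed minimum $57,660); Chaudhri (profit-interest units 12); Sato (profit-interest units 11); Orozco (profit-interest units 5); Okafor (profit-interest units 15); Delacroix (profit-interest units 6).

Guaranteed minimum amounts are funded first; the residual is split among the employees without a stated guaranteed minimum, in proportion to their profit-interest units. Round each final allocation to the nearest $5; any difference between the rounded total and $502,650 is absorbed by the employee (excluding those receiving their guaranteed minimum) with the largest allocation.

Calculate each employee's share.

Kowalski: $57,660 · Chaudhri: $108,975 · Sato: $99,895 · Orozco: $45,405 · Okafor: $136,225 · Delacroix: $54,490

Guaranteed amounts: Kowalski $57,660. Residual $444,990.
Residual split over remaining profit-interest units 49: Chaudhri 108,977.14 → $108,975; Sato 99,895.71 → $99,895; Orozco 45,407.14 → $45,405; Okafor 136,221.43 → $136,220; Delacroix 54,488.57 → $54,490.
Rounding difference +$5 applied to Okafor → $136,225.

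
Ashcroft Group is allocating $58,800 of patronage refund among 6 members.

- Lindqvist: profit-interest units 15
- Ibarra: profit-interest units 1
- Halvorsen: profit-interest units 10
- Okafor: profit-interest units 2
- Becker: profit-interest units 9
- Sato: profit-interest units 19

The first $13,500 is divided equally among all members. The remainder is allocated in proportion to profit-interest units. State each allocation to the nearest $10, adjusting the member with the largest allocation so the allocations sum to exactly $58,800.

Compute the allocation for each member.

Lindqvist: $14,380; Ibarra: $3,060; Halvorsen: $10,340; Okafor: $3,870; Becker: $9,530; Sato: $17,620

$13,500 shared equally gives $2,250 per member.
Remainder $45,300 by profit-interest units (total 56): Lindqvist 12,133.93 → $12,130; Ibarra 808.93 → $810; Halvorsen 8,089.29 → $8,090; Okafor 1,617.86 → $1,620; Becker 7,280.36 → $7,280; Sato 15,369.64 → $15,370.
Totals: Lindqvist $2,250 + $12,130 = $14,380; Ibarra $2,250 + $810 = $3,060; Halvorsen $2,250 + $8,090 = $10,340; Okafor $2,250 + $1,620 = $3,870; Becker $2,250 + $7,280 = $9,530; Sato $2,250 + $15,370 = $17,620.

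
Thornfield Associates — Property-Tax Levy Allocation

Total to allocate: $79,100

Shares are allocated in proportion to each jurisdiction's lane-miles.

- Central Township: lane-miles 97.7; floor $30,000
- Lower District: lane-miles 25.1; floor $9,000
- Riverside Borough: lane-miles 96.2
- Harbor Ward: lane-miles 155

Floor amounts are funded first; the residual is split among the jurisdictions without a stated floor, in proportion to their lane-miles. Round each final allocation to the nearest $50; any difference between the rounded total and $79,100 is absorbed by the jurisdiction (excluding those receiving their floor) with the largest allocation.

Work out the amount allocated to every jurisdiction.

Minimums first: Central Township $30,000; Lower District $9,000. Balance $40,100.
Balance split over remaining lane-miles 251.2: Riverside Borough 15,356.77 → $15,350; Harbor Ward 24,743.23 → $24,750.

Central Township: $30,000 · Lower District: $9,000 · Riverside Borough: $15,350 · Harbor Ward: $24,750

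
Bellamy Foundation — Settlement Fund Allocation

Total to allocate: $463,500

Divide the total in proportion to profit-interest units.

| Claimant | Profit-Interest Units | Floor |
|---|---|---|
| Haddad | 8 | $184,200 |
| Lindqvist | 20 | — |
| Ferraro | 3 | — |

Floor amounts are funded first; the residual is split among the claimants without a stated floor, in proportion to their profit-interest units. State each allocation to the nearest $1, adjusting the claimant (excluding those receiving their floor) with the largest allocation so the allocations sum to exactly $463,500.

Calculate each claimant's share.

Guaranteed amounts: Haddad $184,200. Balance $279,300.
Balance split over remaining profit-interest units 23: Lindqvist 242,869.57 → $242,870; Ferraro 36,430.43 → $36,430.

Haddad: $184,200 | Lindqvist: $242,870 | Ferraro: $36,430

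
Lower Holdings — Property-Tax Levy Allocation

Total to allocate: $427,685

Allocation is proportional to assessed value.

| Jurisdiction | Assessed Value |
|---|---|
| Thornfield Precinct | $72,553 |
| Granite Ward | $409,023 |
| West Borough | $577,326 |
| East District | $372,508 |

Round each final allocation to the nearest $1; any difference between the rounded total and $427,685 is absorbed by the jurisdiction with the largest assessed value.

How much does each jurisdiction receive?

Thornfield Precinct: $21,678 | Granite Ward: $122,210 | West Borough: $172,497 | East District: $111,300

Combined assessed value = 72,553 + 409,023 + 577,326 + 372,508 = 1,431,410.
Proportional shares: Thornfield Precinct 21,677.81; Granite Ward 122,210.27; West Borough 172,496.82; East District 111,300.11.
At nearest $1: Thornfield Precinct $21,678; Granite Ward $122,210; West Borough $172,497; East District $111,300. Sum = $427,685.
No rounding difference to absorb.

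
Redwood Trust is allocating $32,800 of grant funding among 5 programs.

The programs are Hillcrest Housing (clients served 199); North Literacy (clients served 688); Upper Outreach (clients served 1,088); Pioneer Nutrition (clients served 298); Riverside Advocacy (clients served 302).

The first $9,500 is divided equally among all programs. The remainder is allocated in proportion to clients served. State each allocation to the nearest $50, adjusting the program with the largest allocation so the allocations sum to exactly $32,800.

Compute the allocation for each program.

Hillcrest Housing: $3,700; North Literacy: $8,150; Upper Outreach: $11,700; Pioneer Nutrition: $4,600; Riverside Advocacy: $4,650

First tranche $9,500 split equally: $1,900 each.
Remainder $23,300 by clients served (total 2,575): Hillcrest Housing 1,800.66 → $1,800; North Literacy 6,225.40 → $6,250; Upper Outreach 9,844.82 → $9,850; Pioneer Nutrition 2,696.47 → $2,700; Riverside Advocacy 2,732.66 → $2,750.
Rounding difference −$50 on remainder applied to Upper Outreach.
Totals: Hillcrest Housing $1,900 + $1,800 = $3,700; North Literacy $1,900 + $6,250 = $8,150; Upper Outreach $1,900 + $9,800 = $11,700; Pioneer Nutrition $1,900 + $2,700 = $4,600; Riverside Advocacy $1,900 + $2,750 = $4,650.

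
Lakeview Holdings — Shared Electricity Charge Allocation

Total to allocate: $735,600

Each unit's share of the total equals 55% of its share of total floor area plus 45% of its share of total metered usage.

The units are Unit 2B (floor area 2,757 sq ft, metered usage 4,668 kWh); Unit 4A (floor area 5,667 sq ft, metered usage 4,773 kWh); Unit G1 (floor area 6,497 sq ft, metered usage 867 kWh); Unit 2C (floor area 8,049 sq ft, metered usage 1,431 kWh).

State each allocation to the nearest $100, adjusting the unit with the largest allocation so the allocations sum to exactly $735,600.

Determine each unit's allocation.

Unit 2B: $180,200; Unit 4A: $234,400; Unit G1: $138,900; Unit 2C: $182,100

Totals — floor area 22,970, metered usage 11,739.
Composite weights (55% floor area + 45% metered usage): Unit 2B 0.2450; Unit 4A 0.3187; Unit G1 0.1888; Unit 2C 0.2476.
Proportional shares: Unit 2B 180,189.89; Unit 4A 234,405.74; Unit G1 138,882.25; Unit 2C 182,122.11.
After rounding ($100): Unit 2B $180,200; Unit 4A $234,400; Unit G1 $138,900; Unit 2C $182,100. Sum = $735,600.
Rounded total matches; no reconciliation needed.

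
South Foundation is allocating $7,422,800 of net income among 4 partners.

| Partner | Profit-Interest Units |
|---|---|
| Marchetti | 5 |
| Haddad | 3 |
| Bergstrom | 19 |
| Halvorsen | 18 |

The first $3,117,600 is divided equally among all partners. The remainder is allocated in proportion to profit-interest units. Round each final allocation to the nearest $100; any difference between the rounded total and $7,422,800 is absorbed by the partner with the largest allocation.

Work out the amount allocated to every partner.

Marchetti: $1,257,800; Haddad: $1,066,400; Bergstrom: $2,597,100; Halvorsen: $2,501,500

Equal tier: $3,117,600 ÷ 4 = $779,400 apiece.
Remainder $4,305,200 by profit-interest units (total 45): Marchetti 478,355.56 → $478,400; Haddad 287,013.33 → $287,000; Bergstrom 1,817,751.11 → $1,817,800; Halvorsen 1,722,080.00 → $1,722,100.
Rounding difference −$100 on remainder applied to Bergstrom.
Totals: Marchetti $779,400 + $478,400 = $1,257,800; Haddad $779,400 + $287,000 = $1,066,400; Bergstrom $779,400 + $1,817,700 = $2,597,100; Halvorsen $779,400 + $1,722,100 = $2,501,500.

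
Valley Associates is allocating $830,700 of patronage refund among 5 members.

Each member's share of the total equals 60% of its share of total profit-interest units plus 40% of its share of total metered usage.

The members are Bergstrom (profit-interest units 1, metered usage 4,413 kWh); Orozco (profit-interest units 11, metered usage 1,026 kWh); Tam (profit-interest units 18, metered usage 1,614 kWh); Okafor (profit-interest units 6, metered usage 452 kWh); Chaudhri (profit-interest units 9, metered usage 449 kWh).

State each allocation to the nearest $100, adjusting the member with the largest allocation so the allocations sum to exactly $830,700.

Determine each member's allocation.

Totals — profit-interest units 45, metered usage 7,954.
Combined weights (60% profit-interest units + 40% metered usage): Bergstrom 0.2353; Orozco 0.1983; Tam 0.3212; Okafor 0.1027; Chaudhri 0.1426.
Proportional shares: Bergstrom 195,429.99; Orozco 164,697.36; Tam 266,793.18; Okafor 85,338.39; Chaudhri 118,441.07.
Rounded to nearest $100: Bergstrom $195,400; Orozco $164,700; Tam $266,800; Okafor $85,300; Chaudhri $118,400. Sum = $830,600.
Difference $830,700 − $830,600 = +$100 applied to largest allocation (Tam): Tam becomes $266,900.

Bergstrom: $195,400; Orozco: $164,700; Tam: $266,900; Okafor: $85,300; Chaudhri: $118,400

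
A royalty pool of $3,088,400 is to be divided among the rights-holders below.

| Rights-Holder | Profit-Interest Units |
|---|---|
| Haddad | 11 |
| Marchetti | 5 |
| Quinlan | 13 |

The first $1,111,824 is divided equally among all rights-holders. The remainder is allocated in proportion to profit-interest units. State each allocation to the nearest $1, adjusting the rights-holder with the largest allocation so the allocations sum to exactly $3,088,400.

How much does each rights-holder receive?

Haddad: $1,120,344 | Marchetti: $711,397 | Quinlan: $1,256,659

First tranche $1,111,824 split equally: $370,608 each.
Remainder $1,976,576 by profit-interest units (total 29): Haddad 749,735.72 → $749,736; Marchetti 340,788.97 → $340,789; Quinlan 886,051.31 → $886,051.
Totals: Haddad $370,608 + $749,736 = $1,120,344; Marchetti $370,608 + $340,789 = $711,397; Quinlan $370,608 + $886,051 = $1,256,659.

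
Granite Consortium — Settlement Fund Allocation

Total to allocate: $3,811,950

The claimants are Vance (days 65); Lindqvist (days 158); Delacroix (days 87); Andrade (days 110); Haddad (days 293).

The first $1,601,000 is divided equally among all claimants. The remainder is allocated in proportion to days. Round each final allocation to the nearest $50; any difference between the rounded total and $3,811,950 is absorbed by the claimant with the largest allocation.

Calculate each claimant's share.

First tranche $1,601,000 split equally: $320,200 each.
Remainder $2,210,950 by days (total 713): Vance 201,559.26 → $201,550; Lindqvist 489,944.04 → $489,950; Delacroix 269,779.31 → $269,800; Andrade 341,100.28 → $341,100; Haddad 908,567.11 → $908,550.
Totals: Vance $320,200 + $201,550 = $521,750; Lindqvist $320,200 + $489,950 = $810,150; Delacroix $320,200 + $269,800 = $590,000; Andrade $320,200 + $341,100 = $661,300; Haddad $320,200 + $908,550 = $1,228,750.

Vance: $521,750 | Lindqvist: $810,150 | Delacroix: $590,000 | Andrade: $661,300 | Haddad: $1,228,750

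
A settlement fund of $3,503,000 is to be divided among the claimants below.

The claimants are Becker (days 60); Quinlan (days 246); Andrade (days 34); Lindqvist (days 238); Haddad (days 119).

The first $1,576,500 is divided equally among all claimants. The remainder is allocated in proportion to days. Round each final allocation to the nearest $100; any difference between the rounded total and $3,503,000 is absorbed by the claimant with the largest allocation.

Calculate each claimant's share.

Equal tier: $1,576,500 ÷ 5 = $315,300 apiece.
Remainder $1,926,500 by days (total 697): Becker 165,839.31 → $165,800; Quinlan 679,941.18 → $679,900; Andrade 93,975.61 → $94,000; Lindqvist 657,829.27 → $657,800; Haddad 328,914.63 → $328,900.
Rounding difference +$100 on remainder applied to Quinlan.
Totals: Becker $315,300 + $165,800 = $481,100; Quinlan $315,300 + $680,000 = $995,300; Andrade $315,300 + $94,000 = $409,300; Lindqvist $315,300 + $657,800 = $973,100; Haddad $315,300 + $328,900 = $644,200.

Becker: $481,100 · Quinlan: $995,300 · Andrade: $409,300 · Lindqvist: $973,100 · Haddad: $644,200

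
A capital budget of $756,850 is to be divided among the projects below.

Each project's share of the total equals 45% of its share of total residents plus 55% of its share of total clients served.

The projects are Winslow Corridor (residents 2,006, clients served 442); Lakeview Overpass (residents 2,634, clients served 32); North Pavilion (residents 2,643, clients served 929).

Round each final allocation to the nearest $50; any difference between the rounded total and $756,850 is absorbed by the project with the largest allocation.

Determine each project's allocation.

Winslow Corridor: $224,950 · Lakeview Overpass: $132,650 · North Pavilion: $399,250

Residents total 7,283; clients served total 1,403.
Composite weights (45% residents + 55% clients served): Winslow Corridor 0.2972; Lakeview Overpass 0.1753; North Pavilion 0.5275.
Pro-rata amounts: Winslow Corridor 224,949.24; Lakeview Overpass 132,670.82; North Pavilion 399,229.93.
At nearest $50: Winslow Corridor $224,950; Lakeview Overpass $132,650; North Pavilion $399,250. Sum = $756,850.
Rounded total matches; no reconciliation needed.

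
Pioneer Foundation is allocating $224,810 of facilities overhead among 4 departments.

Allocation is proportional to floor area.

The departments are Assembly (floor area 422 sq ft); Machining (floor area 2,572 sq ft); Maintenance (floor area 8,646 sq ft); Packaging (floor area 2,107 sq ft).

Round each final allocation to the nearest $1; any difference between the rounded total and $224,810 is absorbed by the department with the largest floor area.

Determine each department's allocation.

Assembly: $6,901; Machining: $42,061; Maintenance: $141,391; Packaging: $34,457

Combined floor area = 422 + 2,572 + 8,646 + 2,107 = 13,747.
Raw shares: Assembly 6,901.13; Machining 42,060.91; Maintenance 141,391.38; Packaging 34,456.58.
At nearest $1: Assembly $6,901; Machining $42,061; Maintenance $141,391; Packaging $34,457. Sum = $224,810.
Sum already equals the total — no adjustment.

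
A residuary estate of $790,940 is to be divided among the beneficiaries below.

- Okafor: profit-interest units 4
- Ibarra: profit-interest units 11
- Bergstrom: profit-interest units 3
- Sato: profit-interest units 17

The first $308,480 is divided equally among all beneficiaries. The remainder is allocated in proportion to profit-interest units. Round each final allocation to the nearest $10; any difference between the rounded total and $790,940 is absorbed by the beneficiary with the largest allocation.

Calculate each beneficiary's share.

Okafor: $132,260 | Ibarra: $228,750 | Bergstrom: $118,470 | Sato: $311,460

Equal tier: $308,480 ÷ 4 = $77,120 apiece.
Remainder $482,460 by profit-interest units (total 35): Okafor 55,138.29 → $55,140; Ibarra 151,630.29 → $151,630; Bergstrom 41,353.71 → $41,350; Sato 234,337.71 → $234,340.
Totals: Okafor $77,120 + $55,140 = $132,260; Ibarra $77,120 + $151,630 = $228,750; Bergstrom $77,120 + $41,350 = $118,470; Sato $77,120 + $234,340 = $311,460.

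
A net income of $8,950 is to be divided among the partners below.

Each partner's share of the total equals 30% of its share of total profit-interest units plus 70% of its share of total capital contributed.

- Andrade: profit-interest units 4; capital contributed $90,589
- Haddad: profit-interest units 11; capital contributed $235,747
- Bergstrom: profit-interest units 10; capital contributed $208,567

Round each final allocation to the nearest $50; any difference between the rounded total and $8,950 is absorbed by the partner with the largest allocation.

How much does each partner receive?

Totals — profit-interest units 25, capital contributed 534,903.
Composite weights (30% profit-interest units + 70% capital contributed): Andrade 0.1665; Haddad 0.4405; Bergstrom 0.3929.
Raw shares: Andrade 1,490.61; Haddad 3,942.56; Bergstrom 3,516.82.
After rounding ($50): Andrade $1,500; Haddad $3,950; Bergstrom $3,500. Sum = $8,950.
Rounded total matches; no reconciliation needed.

Andrade: $1,500 · Haddad: $3,950 · Bergstrom: $3,500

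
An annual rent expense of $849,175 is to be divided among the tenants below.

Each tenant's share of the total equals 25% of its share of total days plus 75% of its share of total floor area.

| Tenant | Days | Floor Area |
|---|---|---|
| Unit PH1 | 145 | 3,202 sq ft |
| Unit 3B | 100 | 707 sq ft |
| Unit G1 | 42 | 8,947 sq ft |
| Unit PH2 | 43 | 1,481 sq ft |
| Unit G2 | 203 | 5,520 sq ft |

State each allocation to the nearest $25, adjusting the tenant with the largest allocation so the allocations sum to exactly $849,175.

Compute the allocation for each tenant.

Totals — days 533, floor area 19,857.
Blended shares (25% days + 75% floor area): Unit PH1 0.1890; Unit 3B 0.0736; Unit G1 0.3576; Unit PH2 0.0761; Unit G2 0.3037.
Raw shares: Unit PH1 160,452.45; Unit 3B 62,505.86; Unit G1 303,689.18; Unit PH2 64,627.57; Unit G2 257,899.94.
Rounded to nearest $25: Unit PH1 $160,450; Unit 3B $62,500; Unit G1 $303,700; Unit PH2 $64,625; Unit G2 $257,900. Sum = $849,175.
Sum already equals the total — no adjustment.

Unit PH1: $160,450 | Unit 3B: $62,500 | Unit G1: $303,700 | Unit PH2: $64,625 | Unit G2: $257,900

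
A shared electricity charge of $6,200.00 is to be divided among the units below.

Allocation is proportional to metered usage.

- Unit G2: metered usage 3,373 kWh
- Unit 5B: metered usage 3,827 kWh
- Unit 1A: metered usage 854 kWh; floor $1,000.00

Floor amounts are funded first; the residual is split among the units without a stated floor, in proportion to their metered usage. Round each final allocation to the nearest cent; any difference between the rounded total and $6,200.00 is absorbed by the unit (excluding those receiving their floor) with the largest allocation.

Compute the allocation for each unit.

Minimums first: Unit 1A $1,000.00. Balance $5,200.00.
Balance split over remaining metered usage 7,200: Unit G2 2,436.0556 → $2,436.06; Unit 5B 2,763.9444 → $2,763.94.

Unit G2: $2,436.06 · Unit 5B: $2,763.94 · Unit 1A: $1,000.00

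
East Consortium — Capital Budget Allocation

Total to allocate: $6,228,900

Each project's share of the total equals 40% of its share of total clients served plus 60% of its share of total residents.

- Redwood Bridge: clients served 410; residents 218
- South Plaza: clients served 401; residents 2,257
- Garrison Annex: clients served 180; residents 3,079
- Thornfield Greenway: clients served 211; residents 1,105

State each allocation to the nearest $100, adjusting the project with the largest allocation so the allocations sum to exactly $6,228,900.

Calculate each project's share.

Redwood Bridge: $972,200; South Plaza: $2,097,900; Garrison Annex: $2,101,300; Thornfield Greenway: $1,057,500

Totals — clients served 1,202, residents 6,659.
Combined weights (40% clients served + 60% residents): Redwood Bridge 0.1561; South Plaza 0.3368; Garrison Annex 0.3373; Thornfield Greenway 0.1698.
Pro-rata amounts: Redwood Bridge 972,218.28; South Plaza 2,097,944.15; Garrison Annex 2,101,189.91; Thornfield Greenway 1,057,547.66.
At nearest $100: Redwood Bridge $972,200; South Plaza $2,097,900; Garrison Annex $2,101,200; Thornfield Greenway $1,057,500. Sum = $6,228,800.
Difference $6,228,900 − $6,228,800 = +$100 applied to largest allocation (Garrison Annex): Garrison Annex becomes $2,101,300.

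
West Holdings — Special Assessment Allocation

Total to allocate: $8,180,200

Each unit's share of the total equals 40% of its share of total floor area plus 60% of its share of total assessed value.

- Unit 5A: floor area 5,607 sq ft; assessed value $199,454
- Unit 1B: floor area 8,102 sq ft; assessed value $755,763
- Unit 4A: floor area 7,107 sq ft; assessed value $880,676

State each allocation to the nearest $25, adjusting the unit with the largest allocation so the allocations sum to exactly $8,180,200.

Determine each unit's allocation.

Totals — floor area 20,816, assessed value 1,835,893.
Composite weights (40% floor area + 60% assessed value): Unit 5A 0.1729; Unit 1B 0.4027; Unit 4A 0.4244.
Unrounded shares: Unit 5A 1,414,592.89; Unit 1B 3,294,033.20; Unit 4A 3,471,573.91.
After rounding ($25): Unit 5A $1,414,600; Unit 1B $3,294,025; Unit 4A $3,471,575. Sum = $8,180,200.
No rounding difference to absorb.

Unit 5A: $1,414,600 · Unit 1B: $3,294,025 · Unit 4A: $3,471,575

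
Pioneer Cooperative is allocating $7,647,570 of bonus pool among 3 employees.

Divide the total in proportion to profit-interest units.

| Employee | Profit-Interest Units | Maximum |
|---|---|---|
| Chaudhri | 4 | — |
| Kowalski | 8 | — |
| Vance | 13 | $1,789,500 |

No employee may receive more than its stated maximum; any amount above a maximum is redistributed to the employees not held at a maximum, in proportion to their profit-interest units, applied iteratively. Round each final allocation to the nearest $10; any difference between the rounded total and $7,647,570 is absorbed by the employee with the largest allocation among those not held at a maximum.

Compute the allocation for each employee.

Chaudhri: $1,952,690 | Kowalski: $3,905,380 | Vance: $1,789,500

Combined profit-interest units = 25.
Proportional shares (ignoring caps): Chaudhri 1,223,611.20; Kowalski 2,447,222.40; Vance 3,976,736.40.
Capped: Vance ($1,789,500); balance $5,858,070 reallocated over remaining profit-interest units 12.
Shares after redistribution: Chaudhri 1,952,690.00 → $1,952,690; Kowalski 3,905,380.00 → $3,905,380.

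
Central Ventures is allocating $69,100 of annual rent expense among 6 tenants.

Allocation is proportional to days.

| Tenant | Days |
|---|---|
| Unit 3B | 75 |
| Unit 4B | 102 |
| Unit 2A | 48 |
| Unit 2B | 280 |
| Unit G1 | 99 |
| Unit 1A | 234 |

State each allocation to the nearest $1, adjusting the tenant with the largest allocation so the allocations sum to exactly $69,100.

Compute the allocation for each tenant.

Sum of days: 838.
Pro-rata amounts: Unit 3B 75/838 × $69,100 = 6,184.37; Unit 4B 102/838 × $69,100 = 8,410.74; Unit 2A 48/838 × $69,100 = 3,958.00; Unit 2B 280/838 × $69,100 = 23,088.31; Unit G1 99/838 × $69,100 = 8,163.37; Unit 1A 234/838 × $69,100 = 19,295.23.
After rounding ($1): Unit 3B $6,184; Unit 4B $8,411; Unit 2A $3,958; Unit 2B $23,088; Unit G1 $8,163; Unit 1A $19,295. Sum = $69,099.
Difference $69,100 − $69,099 = +$1 applied to largest allocation (Unit 2B): Unit 2B becomes $23,089.

Unit 3B: $6,184 · Unit 4B: $8,411 · Unit 2A: $3,958 · Unit 2B: $23,089 · Unit G1: $8,163 · Unit 1A: $19,295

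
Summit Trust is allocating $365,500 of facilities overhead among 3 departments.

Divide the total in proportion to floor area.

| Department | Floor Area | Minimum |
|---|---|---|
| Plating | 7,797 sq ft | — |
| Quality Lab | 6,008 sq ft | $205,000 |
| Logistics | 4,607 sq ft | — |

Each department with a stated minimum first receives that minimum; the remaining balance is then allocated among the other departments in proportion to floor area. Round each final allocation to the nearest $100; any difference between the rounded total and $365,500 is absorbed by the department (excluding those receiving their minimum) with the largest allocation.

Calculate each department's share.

Minimums first: Quality Lab $205,000. Balance $160,500.
Balance split over remaining floor area 12,404: Plating 100,888.30 → $100,900; Logistics 59,611.70 → $59,600.

Plating: $100,900; Quality Lab: $205,000; Logistics: $59,600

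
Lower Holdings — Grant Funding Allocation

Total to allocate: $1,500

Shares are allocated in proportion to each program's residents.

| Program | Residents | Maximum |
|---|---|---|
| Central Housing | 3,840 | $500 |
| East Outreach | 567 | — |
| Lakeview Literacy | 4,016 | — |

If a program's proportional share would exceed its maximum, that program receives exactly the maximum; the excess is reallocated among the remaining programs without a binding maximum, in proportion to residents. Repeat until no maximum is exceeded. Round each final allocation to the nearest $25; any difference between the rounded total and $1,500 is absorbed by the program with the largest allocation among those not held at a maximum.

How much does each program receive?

Combined residents = 8,423.
Pro-rata shares before constraints: Central Housing 683.84; East Outreach 100.97; Lakeview Literacy 715.18.
Held at cap: Central Housing ($500); residual $1,000 reallocated over remaining residents 4,583.
Redistributed shares: East Outreach 123.72 → $125; Lakeview Literacy 876.28 → $875.

Central Housing: $500 | East Outreach: $125 | Lakeview Literacy: $875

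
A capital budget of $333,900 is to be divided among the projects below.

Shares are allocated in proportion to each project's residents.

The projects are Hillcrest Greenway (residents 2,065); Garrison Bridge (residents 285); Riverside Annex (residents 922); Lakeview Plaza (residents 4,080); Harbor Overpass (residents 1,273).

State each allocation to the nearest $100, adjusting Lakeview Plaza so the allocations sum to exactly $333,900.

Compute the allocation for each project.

Hillcrest Greenway: $79,900 | Garrison Bridge: $11,000 | Riverside Annex: $35,700 | Lakeview Plaza: $158,000 | Harbor Overpass: $49,300

Total residents = 8,625.
Unrounded shares: Hillcrest Greenway 2,065/8,625 × $333,900 = 79,942.43; Garrison Bridge 285/8,625 × $333,900 = 11,033.22; Riverside Annex 922/8,625 × $333,900 = 35,693.43; Lakeview Plaza 4,080/8,625 × $333,900 = 157,949.22; Harbor Overpass 1,273/8,625 × $333,900 = 49,281.70.
Rounded to nearest $100: Hillcrest Greenway $79,900; Garrison Bridge $11,000; Riverside Annex $35,700; Lakeview Plaza $157,900; Harbor Overpass $49,300. Sum = $333,800.
Difference $333,900 − $333,800 = +$100 applied to Lakeview Plaza: Lakeview Plaza becomes $158,000.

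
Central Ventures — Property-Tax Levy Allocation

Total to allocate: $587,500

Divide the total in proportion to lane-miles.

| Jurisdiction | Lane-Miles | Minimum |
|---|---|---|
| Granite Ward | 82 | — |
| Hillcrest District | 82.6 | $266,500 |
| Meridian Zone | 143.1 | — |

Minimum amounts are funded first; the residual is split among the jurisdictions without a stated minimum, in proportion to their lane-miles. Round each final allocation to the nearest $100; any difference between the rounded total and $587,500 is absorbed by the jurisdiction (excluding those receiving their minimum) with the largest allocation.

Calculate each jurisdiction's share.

Granite Ward: $116,900 | Hillcrest District: $266,500 | Meridian Zone: $204,100

Fund the minimums — Hillcrest District $266,500. Remaining pool $321,000.
Remaining pool split over remaining lane-miles 225.1: Granite Ward 116,934.70 → $116,900; Meridian Zone 204,065.30 → $204,100.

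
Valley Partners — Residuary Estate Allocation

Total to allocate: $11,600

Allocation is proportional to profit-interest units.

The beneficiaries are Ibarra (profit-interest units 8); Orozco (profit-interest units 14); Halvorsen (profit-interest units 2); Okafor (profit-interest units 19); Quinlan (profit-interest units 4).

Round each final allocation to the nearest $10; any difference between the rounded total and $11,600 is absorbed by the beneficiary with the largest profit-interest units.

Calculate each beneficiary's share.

Profit-interest units total: 8 + 14 + 2 + 19 + 4 = 47.
Unrounded shares: Ibarra 1,974.47; Orozco 3,455.32; Halvorsen 493.62; Okafor 4,689.36; Quinlan 987.23.
After rounding ($10): Ibarra $1,970; Orozco $3,460; Halvorsen $490; Okafor $4,690; Quinlan $990. Sum = $11,600.
Sum already equals the total — no adjustment.

Ibarra: $1,970 | Orozco: $3,460 | Halvorsen: $490 | Okafor: $4,690 | Quinlan: $990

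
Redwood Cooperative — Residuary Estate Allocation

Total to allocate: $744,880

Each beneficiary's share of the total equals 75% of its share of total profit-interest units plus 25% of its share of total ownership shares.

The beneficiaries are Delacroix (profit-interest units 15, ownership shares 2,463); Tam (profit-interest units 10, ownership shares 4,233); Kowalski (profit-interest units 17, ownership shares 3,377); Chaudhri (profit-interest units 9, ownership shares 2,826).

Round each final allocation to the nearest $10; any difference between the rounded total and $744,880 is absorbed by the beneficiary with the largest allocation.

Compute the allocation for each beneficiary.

Totals — profit-interest units 51, ownership shares 12,899.
Combined weights (75% profit-interest units + 25% ownership shares): Delacroix 0.2683; Tam 0.2291; Kowalski 0.3155; Chaudhri 0.1871.
Proportional shares: Delacroix 199,869.55; Tam 170,652.06; Kowalski 234,973.00; Chaudhri 139,385.39.
Rounded to nearest $10: Delacroix $199,870; Tam $170,650; Kowalski $234,970; Chaudhri $139,390. Sum = $744,880.
Rounded total matches; no reconciliation needed.

Delacroix: $199,870 | Tam: $170,650 | Kowalski: $234,970 | Chaudhri: $139,390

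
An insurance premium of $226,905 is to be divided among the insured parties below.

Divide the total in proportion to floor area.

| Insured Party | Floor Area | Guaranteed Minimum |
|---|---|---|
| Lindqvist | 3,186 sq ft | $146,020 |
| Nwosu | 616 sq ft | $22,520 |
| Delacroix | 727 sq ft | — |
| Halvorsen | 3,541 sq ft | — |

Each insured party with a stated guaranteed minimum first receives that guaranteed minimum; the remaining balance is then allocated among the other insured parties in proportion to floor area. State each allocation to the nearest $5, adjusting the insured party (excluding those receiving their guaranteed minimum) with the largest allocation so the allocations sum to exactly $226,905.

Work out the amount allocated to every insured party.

Fund the minimums — Lindqvist $146,020; Nwosu $22,520. Balance $58,365.
Balance split over remaining floor area 4,268: Delacroix 9,941.74 → $9,940; Halvorsen 48,423.26 → $48,425.

Lindqvist: $146,020; Nwosu: $22,520; Delacroix: $9,940; Halvorsen: $48,425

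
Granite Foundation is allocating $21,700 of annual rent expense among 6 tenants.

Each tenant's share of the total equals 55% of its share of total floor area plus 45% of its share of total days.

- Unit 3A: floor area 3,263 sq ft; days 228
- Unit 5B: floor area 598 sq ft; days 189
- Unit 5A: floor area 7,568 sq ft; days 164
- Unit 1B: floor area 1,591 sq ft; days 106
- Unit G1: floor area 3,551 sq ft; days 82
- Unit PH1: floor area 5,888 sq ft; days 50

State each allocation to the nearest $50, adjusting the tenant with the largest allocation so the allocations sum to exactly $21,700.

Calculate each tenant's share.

Unit 3A: $4,450 | Unit 5B: $2,550 | Unit 5A: $6,000 | Unit 1B: $2,100 | Unit G1: $2,850 | Unit PH1: $3,750

Totals — floor area 22,459, days 819.
Combined weights (55% floor area + 45% days): Unit 3A 0.2052; Unit 5B 0.1185; Unit 5A 0.2754; Unit 1B 0.0972; Unit G1 0.1320; Unit PH1 0.1717.
Raw shares: Unit 3A 4,452.46; Unit 5B 2,571.25; Unit 5A 5,977.12; Unit 1B 2,109.32; Unit G1 2,864.74; Unit PH1 3,725.11.
After rounding ($50): Unit 3A $4,450; Unit 5B $2,550; Unit 5A $6,000; Unit 1B $2,100; Unit G1 $2,850; Unit PH1 $3,750. Sum = $21,700.
No rounding difference to absorb.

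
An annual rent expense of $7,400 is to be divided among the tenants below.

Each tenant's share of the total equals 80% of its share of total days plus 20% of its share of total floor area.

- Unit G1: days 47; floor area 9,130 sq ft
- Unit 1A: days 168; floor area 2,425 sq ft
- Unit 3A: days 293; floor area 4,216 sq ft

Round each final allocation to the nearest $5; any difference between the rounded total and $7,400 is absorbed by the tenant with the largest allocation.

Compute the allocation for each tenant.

Totals — days 508, floor area 15,771.
Blended shares (80% days + 20% floor area): Unit G1 0.1898; Unit 1A 0.2953; Unit 3A 0.5149.
Pro-rata amounts: Unit G1 1,404.50; Unit 1A 2,185.36; Unit 3A 3,810.13.
At nearest $5: Unit G1 $1,405; Unit 1A $2,185; Unit 3A $3,810. Sum = $7,400.
No rounding difference to absorb.

Unit G1: $1,405 | Unit 1A: $2,185 | Unit 3A: $3,810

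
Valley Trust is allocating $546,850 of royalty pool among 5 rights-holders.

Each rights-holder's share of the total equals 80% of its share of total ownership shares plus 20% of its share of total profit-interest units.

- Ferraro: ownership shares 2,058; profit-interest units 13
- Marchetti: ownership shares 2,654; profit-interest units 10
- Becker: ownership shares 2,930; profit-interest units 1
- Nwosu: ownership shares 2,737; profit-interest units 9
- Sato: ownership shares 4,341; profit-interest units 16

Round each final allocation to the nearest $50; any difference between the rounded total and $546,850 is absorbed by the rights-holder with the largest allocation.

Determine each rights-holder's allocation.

Totals — ownership shares 14,720, profit-interest units 49.
Composite weights (80% ownership shares + 20% profit-interest units): Ferraro 0.1649; Marchetti 0.1851; Becker 0.1633; Nwosu 0.1855; Sato 0.3012.
Pro-rata amounts: Ferraro 90,180.51; Marchetti 101,197.58; Becker 89,311.96; Nwosu 101,432.30; Sato 164,727.64.
At nearest $50: Ferraro $90,200; Marchetti $101,200; Becker $89,300; Nwosu $101,450; Sato $164,750. Sum = $546,900.
Difference $546,850 − $546,900 = −$50 applied to largest allocation (Sato): Sato becomes $164,700.

Ferraro: $90,200; Marchetti: $101,200; Becker: $89,300; Nwosu: $101,450; Sato: $164,700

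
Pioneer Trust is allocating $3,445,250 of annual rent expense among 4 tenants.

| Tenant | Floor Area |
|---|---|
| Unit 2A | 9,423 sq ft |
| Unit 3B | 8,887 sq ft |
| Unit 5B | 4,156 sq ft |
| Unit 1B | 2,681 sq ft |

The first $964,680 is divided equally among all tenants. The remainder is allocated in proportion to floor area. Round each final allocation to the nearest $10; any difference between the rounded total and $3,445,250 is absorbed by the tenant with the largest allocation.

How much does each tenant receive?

First tranche $964,680 split equally: $241,170 each.
Remainder $2,480,570 by floor area (total 25,147): Unit 2A 929,510.92 → $929,510; Unit 3B 876,638.39 → $876,640; Unit 5B 409,959.40 → $409,960; Unit 1B 264,461.29 → $264,460.
Totals: Unit 2A $241,170 + $929,510 = $1,170,680; Unit 3B $241,170 + $876,640 = $1,117,810; Unit 5B $241,170 + $409,960 = $651,130; Unit 1B $241,170 + $264,460 = $505,630.

Unit 2A: $1,170,680; Unit 3B: $1,117,810; Unit 5B: $651,130; Unit 1B: $505,630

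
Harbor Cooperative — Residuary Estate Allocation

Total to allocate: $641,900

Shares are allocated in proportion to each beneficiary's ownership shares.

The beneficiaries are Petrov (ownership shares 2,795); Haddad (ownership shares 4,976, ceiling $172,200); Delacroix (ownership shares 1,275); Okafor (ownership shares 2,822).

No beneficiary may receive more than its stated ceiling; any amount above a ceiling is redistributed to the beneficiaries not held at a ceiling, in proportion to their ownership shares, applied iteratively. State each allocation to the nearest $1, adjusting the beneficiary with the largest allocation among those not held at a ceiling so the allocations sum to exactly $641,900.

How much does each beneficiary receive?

Sum of ownership shares: 11,868.
Pro-rata shares before constraints: Petrov 151,172.10; Haddad 269,135.02; Delacroix 68,960.44; Okafor 152,632.44.
Held at cap: Haddad ($172,200); balance $469,700 reallocated over remaining ownership shares 6,892.
Remaining shares: Petrov 190,483.39 → $190,483; Delacroix 86,893.14 → $86,893; Okafor 192,323.48 → $192,323.
Rounding difference +$1 applied to Okafor → $192,324.

Petrov: $190,483 | Haddad: $172,200 | Delacroix: $86,893 | Okafor: $192,324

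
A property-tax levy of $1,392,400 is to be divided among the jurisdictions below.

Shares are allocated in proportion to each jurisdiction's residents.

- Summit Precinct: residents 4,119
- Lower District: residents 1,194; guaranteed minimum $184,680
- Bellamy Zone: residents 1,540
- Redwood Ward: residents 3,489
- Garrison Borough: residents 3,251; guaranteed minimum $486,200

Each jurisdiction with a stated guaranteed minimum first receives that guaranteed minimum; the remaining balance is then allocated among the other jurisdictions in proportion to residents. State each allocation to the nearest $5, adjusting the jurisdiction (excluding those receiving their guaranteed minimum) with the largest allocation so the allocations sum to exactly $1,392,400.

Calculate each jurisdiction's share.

Guaranteed amounts: Lower District $184,680; Garrison Borough $486,200. Remaining pool $721,520.
Remaining pool split over remaining residents 9,148: Summit Precinct 324,873.29 → $324,875; Bellamy Zone 121,462.70 → $121,465; Redwood Ward 275,184.01 → $275,185.
Rounding difference −$5 applied to Summit Precinct → $324,870.

Summit Precinct: $324,870 | Lower District: $184,680 | Bellamy Zone: $121,465 | Redwood Ward: $275,185 | Garrison Borough: $486,200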